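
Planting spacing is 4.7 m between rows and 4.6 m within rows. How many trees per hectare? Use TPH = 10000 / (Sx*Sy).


Formula: TPH = 10000 m^2/ha / (spacing_x * spacing_y)
Area per tree = 4.7 m * 4.6 m = 21.62 m^2
TPH = 10000 / 21.62 = 463 trees/ha

463


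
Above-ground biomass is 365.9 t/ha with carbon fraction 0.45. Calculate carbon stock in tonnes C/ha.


Formula: Carbon Stock = Biomass * Carbon Fraction
C = 365.9 t/ha * 0.45
C = 164.7 t C/ha

164.7


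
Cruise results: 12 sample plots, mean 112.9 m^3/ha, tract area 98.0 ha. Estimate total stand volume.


Formula: Total Volume = Mean Volume per ha * Total Area
Total Volume = 112.9 m^3/ha * 98.0 ha
Total Volume = 11064 m^3

11064


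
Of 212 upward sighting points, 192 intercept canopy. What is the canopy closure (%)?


Formula: Canopy closure = covered points / total points * 100
Closure = 192 / 212 * 100
Closure = 0.9057 * 100 = 90.6%

90.6


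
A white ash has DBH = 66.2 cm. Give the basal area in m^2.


Formula: BA = pi * (DBH/2)^2 / 10000  (cm^2 to m^2)
Radius = DBH/2 = 66.2/2 = 33.1 cm
BA = pi * 33.1^2 / 10000
   = 3441.9603 cm^2 / 10000
   = 0.3442 m^2

0.3442


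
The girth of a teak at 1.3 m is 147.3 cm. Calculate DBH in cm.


Formula: DBH = C / pi
DBH = 147.3 / pi
pi = 3.14159...
DBH = 46.9 cm

46.9


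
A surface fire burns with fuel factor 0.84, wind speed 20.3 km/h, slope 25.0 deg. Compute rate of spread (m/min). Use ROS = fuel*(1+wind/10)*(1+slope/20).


Formula: ROS = fuel * (1 + wind/10) * (1 + slope/20)
Wind factor = 1 + 20.3/10 = 3.03
Slope factor = 1 + 25.0/20 = 2.25
ROS = 0.84 * 3.03 * 2.25 = 5.73 m/min

5.73


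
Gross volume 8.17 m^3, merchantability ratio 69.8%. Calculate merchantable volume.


Formula: MV = V_total * (merchantable_pct / 100)
Merchantable fraction = 69.8% / 100 = 0.698
MV = 8.17 m^3 * 0.698 = 5.703 m^3

5.703


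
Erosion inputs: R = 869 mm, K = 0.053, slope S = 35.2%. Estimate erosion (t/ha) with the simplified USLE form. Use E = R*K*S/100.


Formula: E = R * K * S / 100  (simplified USLE)
R * K = 869 * 0.053 = 46.057
E = 46.057 * 35.2 / 100 = 16.21 t/ha

16.21


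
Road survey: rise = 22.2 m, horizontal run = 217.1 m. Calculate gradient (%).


Formula: Gradient = rise / run * 100
Gradient = 22.2 / 217.1 * 100 = 10.2%

10.2


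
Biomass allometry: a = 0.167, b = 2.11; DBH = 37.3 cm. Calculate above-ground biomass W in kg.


Formula: W = a * DBH^b  (allometric power law)
DBH^b = 37.3^2.11 = 2071.5987
W = 0.167 * 2071.5987 = 346.0 kg

346.0


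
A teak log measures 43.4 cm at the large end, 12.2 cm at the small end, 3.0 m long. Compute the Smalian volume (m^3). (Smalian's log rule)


Smalian: V = (A1 + A2)/2 * L,  A = pi*(D/200)^2
A1 = pi*(43.4/200)^2 = 0.147934 m^2
A2 = pi*(12.2/200)^2 = 0.01169 m^2
V = (0.147934+0.01169)/2*3.0 = 0.2394 m^3

0.2394


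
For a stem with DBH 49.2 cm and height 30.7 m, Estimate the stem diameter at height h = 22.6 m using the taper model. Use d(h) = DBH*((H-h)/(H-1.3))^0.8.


Taper: d(h) = DBH * ((H - h) / (H - 1.3))^0.8
Numerator = H - h = 30.7 - 22.6 = 8.1 m
Denominator = H - 1.3 = 30.7 - 1.3 = 29.4 m
Ratio = 8.1 / 29.4 = 0.27551
d = 49.2 * 0.27551^0.8 = 17.5 cm

17.5


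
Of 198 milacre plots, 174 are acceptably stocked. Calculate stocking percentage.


Formula: Stocking % = stocked plots / total plots * 100
Stocking = 174 / 198 * 100
Stocking = 0.8788 * 100 = 87.9%

87.9


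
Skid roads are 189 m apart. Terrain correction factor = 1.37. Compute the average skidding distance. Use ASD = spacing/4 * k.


Formula: ASD = (spacing / 4) * correction
Uncorrected distance = spacing / 4 = 189 / 4 = 47.25 m
ASD = 47.25 * 1.37 = 65 m

65


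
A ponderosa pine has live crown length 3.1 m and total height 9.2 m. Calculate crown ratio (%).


Formula: Crown Ratio = (Crown Length / Total Height) * 100
CR = (3.1 m / 9.2 m) * 100
CR = 0.337 * 100 = 33.7%

33.7


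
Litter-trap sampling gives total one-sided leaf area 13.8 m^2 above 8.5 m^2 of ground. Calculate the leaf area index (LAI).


Formula: LAI = total leaf area / ground area  (dimensionless)
LAI = 13.8 m^2 / 8.5 m^2
LAI = 1.62

1.62


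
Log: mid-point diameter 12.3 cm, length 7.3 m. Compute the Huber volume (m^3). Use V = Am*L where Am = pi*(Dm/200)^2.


Huber: V = Am * L,  Am = pi*(Dm/200)^2
Am = pi*(12.3/200)^2 = 0.011882 m^2
V = 0.011882*7.3 = 0.0867 m^3

0.0867


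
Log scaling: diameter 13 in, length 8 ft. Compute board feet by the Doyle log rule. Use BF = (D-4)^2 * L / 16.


Doyle: BF = (D - 4)^2 * L / 16
Adjusted diameter = 13 - 4 = 9 in
(D-4)^2 = 9^2 = 81
BF = 81 * 8 / 16 = 41 BF

41


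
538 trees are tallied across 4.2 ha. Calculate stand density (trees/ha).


Formula: Stand Density = N_trees / Area_ha
Density = 538 trees / 4.2 ha
Density = 128 trees/ha

128


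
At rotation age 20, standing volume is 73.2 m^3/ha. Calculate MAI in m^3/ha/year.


Formula: MAI = Total Volume / Stand Age
MAI = 73.2 m^3/ha / 20 years
MAI = 3.66 m^3/ha/year

3.66


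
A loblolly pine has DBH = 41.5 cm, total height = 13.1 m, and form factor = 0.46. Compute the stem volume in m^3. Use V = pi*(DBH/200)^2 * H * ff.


Formula: V = pi * (DBH/200)^2 * H * ff
Radius = DBH/200 = 41.5/200 = 0.2075 m
Radius^2 = 0.2075^2 = 0.04305625 m^2
V = pi * 0.04305625 * 13.1 * 0.46
V = 0.815 m^3

0.815


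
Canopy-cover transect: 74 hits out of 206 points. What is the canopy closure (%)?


Formula: Canopy closure = covered points / total points * 100
Closure = 74 / 206 * 100
Closure = 0.3592 * 100 = 35.9%

35.9


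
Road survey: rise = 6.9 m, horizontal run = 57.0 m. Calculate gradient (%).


Formula: Gradient = rise / run * 100
Gradient = 6.9 / 57.0 * 100 = 12.1%

12.1


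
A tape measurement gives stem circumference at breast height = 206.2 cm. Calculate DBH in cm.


Formula: DBH = C / pi
DBH = 206.2 / pi
pi = 3.14159...
DBH = 65.6 cm

65.6


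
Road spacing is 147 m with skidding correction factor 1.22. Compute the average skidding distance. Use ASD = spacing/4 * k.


Formula: ASD = (spacing / 4) * correction
Uncorrected distance = spacing / 4 = 147 / 4 = 36.75 m
ASD = 36.75 * 1.22 = 45 m

45


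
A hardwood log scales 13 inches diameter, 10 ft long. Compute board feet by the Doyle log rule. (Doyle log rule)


Doyle: BF = (D - 4)^2 * L / 16
Adjusted diameter = 13 - 4 = 9 in
(D-4)^2 = 9^2 = 81
BF = 81 * 10 / 16 = 51 BF

51


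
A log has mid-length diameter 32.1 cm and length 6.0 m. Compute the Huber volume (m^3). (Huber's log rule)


Huber: V = Am * L,  Am = pi*(Dm/200)^2
Am = pi*(32.1/200)^2 = 0.080928 m^2
V = 0.080928*6.0 = 0.4856 m^3

0.4856


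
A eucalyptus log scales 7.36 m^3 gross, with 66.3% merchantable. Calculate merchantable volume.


Formula: MV = V_total * (merchantable_pct / 100)
Merchantable fraction = 66.3% / 100 = 0.663
MV = 7.36 m^3 * 0.663 = 4.88 m^3

4.88


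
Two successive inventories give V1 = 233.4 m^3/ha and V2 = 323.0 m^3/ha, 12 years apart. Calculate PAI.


Formula: PAI = (V_T2 - V_T1) / (T2 - T1)
Volume increment = 323.0 - 233.4 = 89.6 m^3/ha
PAI = 89.6 / 12 = 7.47 m^3/ha/year

7.47


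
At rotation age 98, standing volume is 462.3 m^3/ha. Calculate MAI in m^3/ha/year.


Formula: MAI = Total Volume / Stand Age
MAI = 462.3 m^3/ha / 98 years
MAI = 4.72 m^3/ha/year

4.72


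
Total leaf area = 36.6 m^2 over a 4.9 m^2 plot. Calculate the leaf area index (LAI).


Formula: LAI = total leaf area / ground area  (dimensionless)
LAI = 36.6 m^2 / 4.9 m^2
LAI = 7.47

7.47


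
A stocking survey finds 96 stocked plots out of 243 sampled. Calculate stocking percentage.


Formula: Stocking % = stocked plots / total plots * 100
Stocking = 96 / 243 * 100
Stocking = 0.3951 * 100 = 39.5%

39.5


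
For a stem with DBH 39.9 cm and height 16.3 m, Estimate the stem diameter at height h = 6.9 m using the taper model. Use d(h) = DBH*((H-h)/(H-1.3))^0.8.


Taper: d(h) = DBH * ((H - h) / (H - 1.3))^0.8
Numerator = H - h = 16.3 - 6.9 = 9.4 m
Denominator = H - 1.3 = 16.3 - 1.3 = 15.0 m
Ratio = 9.4 / 15.0 = 0.62667
d = 39.9 * 0.62667^0.8 = 27.5 cm

27.5


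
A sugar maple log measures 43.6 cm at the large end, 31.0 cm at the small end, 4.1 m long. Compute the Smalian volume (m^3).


Smalian: V = (A1 + A2)/2 * L,  A = pi*(D/200)^2
A1 = pi*(43.6/200)^2 = 0.149301 m^2
A2 = pi*(31.0/200)^2 = 0.075477 m^2
V = (0.149301+0.075477)/2*4.1 = 0.4608 m^3

0.4608


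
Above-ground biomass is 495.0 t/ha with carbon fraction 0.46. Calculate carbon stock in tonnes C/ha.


Formula: Carbon Stock = Biomass * Carbon Fraction
C = 495.0 t/ha * 0.46
C = 227.7 t C/ha

227.7


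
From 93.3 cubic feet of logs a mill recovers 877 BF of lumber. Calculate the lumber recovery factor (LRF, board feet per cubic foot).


Formula: LRF = Lumber Output (BF) / Log Input (ft^3)
LRF = 877 BF / 93.3 ft^3
LRF = 9.4 BF/ft^3

9.4


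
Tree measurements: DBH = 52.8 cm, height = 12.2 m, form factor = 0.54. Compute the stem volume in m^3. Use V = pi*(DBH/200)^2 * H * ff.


Formula: V = pi * (DBH/200)^2 * H * ff
Radius = DBH/200 = 52.8/200 = 0.264 m
Radius^2 = 0.264^2 = 0.069696 m^2
V = pi * 0.069696 * 12.2 * 0.54
V = 1.442 m^3

1.442


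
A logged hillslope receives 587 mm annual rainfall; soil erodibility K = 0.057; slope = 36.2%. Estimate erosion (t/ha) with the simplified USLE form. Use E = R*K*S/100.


Formula: E = R * K * S / 100  (simplified USLE)
R * K = 587 * 0.057 = 33.459
E = 33.459 * 36.2 / 100 = 12.11 t/ha

12.11


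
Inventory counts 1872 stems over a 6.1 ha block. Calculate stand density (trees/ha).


Formula: Stand Density = N_trees / Area_ha
Density = 1872 trees / 6.1 ha
Density = 307 trees/ha

307


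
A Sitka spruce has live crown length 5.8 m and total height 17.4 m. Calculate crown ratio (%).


Formula: Crown Ratio = (Crown Length / Total Height) * 100
CR = (5.8 m / 17.4 m) * 100
CR = 0.3333 * 100 = 33.3%

33.3


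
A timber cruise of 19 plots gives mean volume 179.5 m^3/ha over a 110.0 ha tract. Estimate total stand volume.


Formula: Total Volume = Mean Volume per ha * Total Area
Total Volume = 179.5 m^3/ha * 110.0 ha
Total Volume = 19745 m^3

19745


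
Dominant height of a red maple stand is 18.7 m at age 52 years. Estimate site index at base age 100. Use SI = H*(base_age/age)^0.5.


Formula: SI = H_dom * (base_age / age)^0.5
Age ratio = 100 / 52 = 1.92308
sqrt(age_ratio) = 1.38675
SI = 18.7 * 1.38675 = 25.9 m

25.9


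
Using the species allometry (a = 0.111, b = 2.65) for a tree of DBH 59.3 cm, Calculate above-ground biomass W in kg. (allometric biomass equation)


Formula: W = a * DBH^b  (allometric power law)
DBH^b = 59.3^2.65 = 49956.8375
W = 0.111 * 49956.8375 = 5545.2 kg

5545.2


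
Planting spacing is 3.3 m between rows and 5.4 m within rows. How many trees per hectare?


Formula: TPH = 10000 m^2/ha / (spacing_x * spacing_y)
Area per tree = 3.3 m * 5.4 m = 17.82 m^2
TPH = 10000 / 17.82 = 561 trees/ha

561


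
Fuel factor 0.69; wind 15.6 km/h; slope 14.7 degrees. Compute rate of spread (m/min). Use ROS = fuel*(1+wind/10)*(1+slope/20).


Formula: ROS = fuel * (1 + wind/10) * (1 + slope/20)
Wind factor = 1 + 15.6/10 = 2.56
Slope factor = 1 + 14.7/20 = 1.735
ROS = 0.69 * 2.56 * 1.735 = 3.06 m/min

3.06


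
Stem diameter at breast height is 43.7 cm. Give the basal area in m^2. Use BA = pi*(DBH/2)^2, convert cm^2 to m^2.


Formula: BA = pi * (DBH/2)^2 / 10000  (cm^2 to m^2)
Radius = DBH/2 = 43.7/2 = 21.85 cm
BA = pi * 21.85^2 / 10000
   = 1499.867 cm^2 / 10000
   = 0.15 m^2

0.15


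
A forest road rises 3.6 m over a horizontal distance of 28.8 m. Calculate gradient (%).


Formula: Gradient = rise / run * 100
Gradient = 3.6 / 28.8 * 100 = 12.5%

12.5


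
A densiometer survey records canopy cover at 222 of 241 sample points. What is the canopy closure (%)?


Formula: Canopy closure = covered points / total points * 100
Closure = 222 / 241 * 100
Closure = 0.9212 * 100 = 92.1%

92.1


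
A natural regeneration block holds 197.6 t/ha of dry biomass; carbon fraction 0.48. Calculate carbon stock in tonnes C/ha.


Formula: Carbon Stock = Biomass * Carbon Fraction
C = 197.6 t/ha * 0.48
C = 94.8 t C/ha

94.8


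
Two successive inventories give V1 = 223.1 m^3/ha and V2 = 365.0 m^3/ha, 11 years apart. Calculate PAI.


Formula: PAI = (V_T2 - V_T1) / (T2 - T1)
Volume increment = 365.0 - 223.1 = 141.9 m^3/ha
PAI = 141.9 / 11 = 12.9 m^3/ha/year

12.9


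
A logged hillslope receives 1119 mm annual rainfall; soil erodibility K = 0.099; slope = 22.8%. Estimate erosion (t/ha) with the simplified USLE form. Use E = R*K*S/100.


Formula: E = R * K * S / 100  (simplified USLE)
R * K = 1119 * 0.099 = 110.781
E = 110.781 * 22.8 / 100 = 25.26 t/ha

25.26


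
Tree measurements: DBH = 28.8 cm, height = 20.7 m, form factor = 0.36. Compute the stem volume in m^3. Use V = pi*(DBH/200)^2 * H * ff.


Formula: V = pi * (DBH/200)^2 * H * ff
Radius = DBH/200 = 28.8/200 = 0.144 m
Radius^2 = 0.144^2 = 0.020736 m^2
V = pi * 0.020736 * 20.7 * 0.36
V = 0.485 m^3

0.485


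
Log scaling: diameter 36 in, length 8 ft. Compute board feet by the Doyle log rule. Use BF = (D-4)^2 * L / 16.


Doyle: BF = (D - 4)^2 * L / 16
Adjusted diameter = 36 - 4 = 32 in
(D-4)^2 = 32^2 = 1024
BF = 1024 * 8 / 16 = 512 BF

512


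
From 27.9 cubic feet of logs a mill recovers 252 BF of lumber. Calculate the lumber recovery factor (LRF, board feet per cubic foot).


Formula: LRF = Lumber Output (BF) / Log Input (ft^3)
LRF = 252 BF / 27.9 ft^3
LRF = 9.03 BF/ft^3

9.03


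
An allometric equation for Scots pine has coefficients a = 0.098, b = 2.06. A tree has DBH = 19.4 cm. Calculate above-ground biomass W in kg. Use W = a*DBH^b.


Formula: W = a * DBH^b  (allometric power law)
DBH^b = 19.4^2.06 = 449.6469
W = 0.098 * 449.6469 = 44.1 kg

44.1


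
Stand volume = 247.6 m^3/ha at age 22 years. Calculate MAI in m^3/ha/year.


Formula: MAI = Total Volume / Stand Age
MAI = 247.6 m^3/ha / 22 years
MAI = 11.25 m^3/ha/year

11.25


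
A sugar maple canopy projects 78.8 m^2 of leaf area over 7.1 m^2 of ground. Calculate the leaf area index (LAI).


Formula: LAI = total leaf area / ground area  (dimensionless)
LAI = 78.8 m^2 / 7.1 m^2
LAI = 11.1

11.1


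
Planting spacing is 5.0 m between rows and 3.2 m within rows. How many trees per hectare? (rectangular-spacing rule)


Formula: TPH = 10000 m^2/ha / (spacing_x * spacing_y)
Area per tree = 5.0 m * 3.2 m = 16.0 m^2
TPH = 10000 / 16.0 = 625 trees/ha

625


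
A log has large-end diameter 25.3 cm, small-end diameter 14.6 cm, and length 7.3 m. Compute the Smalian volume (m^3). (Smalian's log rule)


Smalian: V = (A1 + A2)/2 * L,  A = pi*(D/200)^2
A1 = pi*(25.3/200)^2 = 0.050273 m^2
A2 = pi*(14.6/200)^2 = 0.016742 m^2
V = (0.050273+0.016742)/2*7.3 = 0.2446 m^3

0.2446


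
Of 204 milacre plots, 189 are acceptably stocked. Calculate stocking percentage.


Formula: Stocking % = stocked plots / total plots * 100
Stocking = 189 / 204 * 100
Stocking = 0.9265 * 100 = 92.6%

92.6


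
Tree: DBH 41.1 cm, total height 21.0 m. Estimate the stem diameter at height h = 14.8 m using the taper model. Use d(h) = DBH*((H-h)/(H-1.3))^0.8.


Taper: d(h) = DBH * ((H - h) / (H - 1.3))^0.8
Numerator = H - h = 21.0 - 14.8 = 6.2 m
Denominator = H - 1.3 = 21.0 - 1.3 = 19.7 m
Ratio = 6.2 / 19.7 = 0.31472
d = 41.1 * 0.31472^0.8 = 16.3 cm

16.3


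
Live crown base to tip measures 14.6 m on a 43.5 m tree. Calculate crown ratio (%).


Formula: Crown Ratio = (Crown Length / Total Height) * 100
CR = (14.6 m / 43.5 m) * 100
CR = 0.3356 * 100 = 33.6%

33.6


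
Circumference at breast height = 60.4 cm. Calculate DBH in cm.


Formula: DBH = C / pi
DBH = 60.4 / pi
pi = 3.14159...
DBH = 19.2 cm

19.2


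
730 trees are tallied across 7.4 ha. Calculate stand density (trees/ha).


Formula: Stand Density = N_trees / Area_ha
Density = 730 trees / 7.4 ha
Density = 99 trees/ha

99


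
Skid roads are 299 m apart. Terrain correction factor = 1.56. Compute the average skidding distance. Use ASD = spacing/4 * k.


Formula: ASD = (spacing / 4) * correction
Uncorrected distance = spacing / 4 = 299 / 4 = 74.75 m
ASD = 74.75 * 1.56 = 117 m

117


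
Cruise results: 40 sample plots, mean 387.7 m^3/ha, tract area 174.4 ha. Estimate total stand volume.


Formula: Total Volume = Mean Volume per ha * Total Area
Total Volume = 387.7 m^3/ha * 174.4 ha
Total Volume = 67615 m^3

67615


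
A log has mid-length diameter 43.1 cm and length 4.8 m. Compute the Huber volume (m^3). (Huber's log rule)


Huber: V = Am * L,  Am = pi*(Dm/200)^2
Am = pi*(43.1/200)^2 = 0.145896 m^2
V = 0.145896*4.8 = 0.7003 m^3

0.7003


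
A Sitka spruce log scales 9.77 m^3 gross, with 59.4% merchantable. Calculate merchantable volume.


Formula: MV = V_total * (merchantable_pct / 100)
Merchantable fraction = 59.4% / 100 = 0.594
MV = 9.77 m^3 * 0.594 = 5.803 m^3

5.803


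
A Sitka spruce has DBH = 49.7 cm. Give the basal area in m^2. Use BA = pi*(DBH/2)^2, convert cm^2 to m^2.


Formula: BA = pi * (DBH/2)^2 / 10000  (cm^2 to m^2)
Radius = DBH/2 = 49.7/2 = 24.85 cm
BA = pi * 24.85^2 / 10000
   = 1940.0041 cm^2 / 10000
   = 0.194 m^2

0.194


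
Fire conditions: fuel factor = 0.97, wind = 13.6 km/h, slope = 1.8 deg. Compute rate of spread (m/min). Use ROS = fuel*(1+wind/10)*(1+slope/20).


Formula: ROS = fuel * (1 + wind/10) * (1 + slope/20)
Wind factor = 1 + 13.6/10 = 2.36
Slope factor = 1 + 1.8/20 = 1.09
ROS = 0.97 * 2.36 * 1.09 = 2.5 m/min

2.5


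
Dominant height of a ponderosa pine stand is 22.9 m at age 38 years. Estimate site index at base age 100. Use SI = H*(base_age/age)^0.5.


Formula: SI = H_dom * (base_age / age)^0.5
Age ratio = 100 / 38 = 2.63158
sqrt(age_ratio) = 1.62221
SI = 22.9 * 1.62221 = 37.1 m

37.1


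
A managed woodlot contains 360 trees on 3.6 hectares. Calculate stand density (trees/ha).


Formula: Stand Density = N_trees / Area_ha
Density = 360 trees / 3.6 ha
Density = 100 trees/ha

100


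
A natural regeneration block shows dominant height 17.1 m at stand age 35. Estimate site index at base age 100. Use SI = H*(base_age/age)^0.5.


Formula: SI = H_dom * (base_age / age)^0.5
Age ratio = 100 / 35 = 2.85714
sqrt(age_ratio) = 1.69031
SI = 17.1 * 1.69031 = 28.9 m

28.9


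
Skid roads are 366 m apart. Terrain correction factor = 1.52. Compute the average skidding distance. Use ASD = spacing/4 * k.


Formula: ASD = (spacing / 4) * correction
Uncorrected distance = spacing / 4 = 366 / 4 = 91.5 m
ASD = 91.5 * 1.52 = 139 m

139


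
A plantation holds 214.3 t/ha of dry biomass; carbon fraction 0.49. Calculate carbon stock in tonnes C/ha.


Formula: Carbon Stock = Biomass * Carbon Fraction
C = 214.3 t/ha * 0.49
C = 105.0 t C/ha

105.0


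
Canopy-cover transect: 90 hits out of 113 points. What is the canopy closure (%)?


Formula: Canopy closure = covered points / total points * 100
Closure = 90 / 113 * 100
Closure = 0.7965 * 100 = 79.6%

79.6


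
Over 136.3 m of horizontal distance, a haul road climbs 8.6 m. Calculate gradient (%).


Formula: Gradient = rise / run * 100
Gradient = 8.6 / 136.3 * 100 = 6.3%

6.3


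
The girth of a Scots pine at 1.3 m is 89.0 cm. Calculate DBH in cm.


Formula: DBH = C / pi
DBH = 89.0 / pi
pi = 3.14159...
DBH = 28.3 cm

28.3


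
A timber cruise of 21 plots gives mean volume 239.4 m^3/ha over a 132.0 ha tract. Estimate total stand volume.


Formula: Total Volume = Mean Volume per ha * Total Area
Total Volume = 239.4 m^3/ha * 132.0 ha
Total Volume = 31601 m^3

31601


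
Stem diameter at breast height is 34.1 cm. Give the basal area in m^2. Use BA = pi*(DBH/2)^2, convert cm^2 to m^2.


Formula: BA = pi * (DBH/2)^2 / 10000  (cm^2 to m^2)
Radius = DBH/2 = 34.1/2 = 17.05 cm
BA = pi * 17.05^2 / 10000
   = 913.2688 cm^2 / 10000
   = 0.0913 m^2

0.0913


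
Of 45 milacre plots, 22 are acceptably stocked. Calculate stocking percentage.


Formula: Stocking % = stocked plots / total plots * 100
Stocking = 22 / 45 * 100
Stocking = 0.4889 * 100 = 48.9%

48.9


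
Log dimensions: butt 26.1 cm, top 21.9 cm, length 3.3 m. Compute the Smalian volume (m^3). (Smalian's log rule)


Smalian: V = (A1 + A2)/2 * L,  A = pi*(D/200)^2
A1 = pi*(26.1/200)^2 = 0.053502 m^2
A2 = pi*(21.9/200)^2 = 0.037668 m^2
V = (0.053502+0.037668)/2*3.3 = 0.1504 m^3

0.1504


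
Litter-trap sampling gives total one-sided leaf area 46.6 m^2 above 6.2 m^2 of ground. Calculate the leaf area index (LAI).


Formula: LAI = total leaf area / ground area  (dimensionless)
LAI = 46.6 m^2 / 6.2 m^2
LAI = 7.52

7.52


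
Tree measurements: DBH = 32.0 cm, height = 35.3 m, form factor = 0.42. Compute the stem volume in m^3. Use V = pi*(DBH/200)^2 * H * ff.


Formula: V = pi * (DBH/200)^2 * H * ff
Radius = DBH/200 = 32.0/200 = 0.16 m
Radius^2 = 0.16^2 = 0.0256 m^2
V = pi * 0.0256 * 35.3 * 0.42
V = 1.192 m^3

1.192


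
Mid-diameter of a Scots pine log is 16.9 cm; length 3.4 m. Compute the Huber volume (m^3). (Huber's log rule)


Huber: V = Am * L,  Am = pi*(Dm/200)^2
Am = pi*(16.9/200)^2 = 0.022432 m^2
V = 0.022432*3.4 = 0.0763 m^3

0.0763


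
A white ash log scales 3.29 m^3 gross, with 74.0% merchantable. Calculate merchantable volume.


Formula: MV = V_total * (merchantable_pct / 100)
Merchantable fraction = 74.0% / 100 = 0.74
MV = 3.29 m^3 * 0.74 = 2.435 m^3

2.435


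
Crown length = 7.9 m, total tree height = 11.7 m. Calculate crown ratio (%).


Formula: Crown Ratio = (Crown Length / Total Height) * 100
CR = (7.9 m / 11.7 m) * 100
CR = 0.6752 * 100 = 67.5%

67.5


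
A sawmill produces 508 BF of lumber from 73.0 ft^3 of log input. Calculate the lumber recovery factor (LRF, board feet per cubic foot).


Formula: LRF = Lumber Output (BF) / Log Input (ft^3)
LRF = 508 BF / 73.0 ft^3
LRF = 6.96 BF/ft^3

6.96


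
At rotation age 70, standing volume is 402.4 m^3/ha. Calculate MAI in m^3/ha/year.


Formula: MAI = Total Volume / Stand Age
MAI = 402.4 m^3/ha / 70 years
MAI = 5.75 m^3/ha/year

5.75


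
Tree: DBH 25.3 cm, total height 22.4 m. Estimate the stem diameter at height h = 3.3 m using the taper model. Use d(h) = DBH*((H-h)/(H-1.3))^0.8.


Taper: d(h) = DBH * ((H - h) / (H - 1.3))^0.8
Numerator = H - h = 22.4 - 3.3 = 19.1 m
Denominator = H - 1.3 = 22.4 - 1.3 = 21.1 m
Ratio = 19.1 / 21.1 = 0.90521
d = 25.3 * 0.90521^0.8 = 23.4 cm

23.4


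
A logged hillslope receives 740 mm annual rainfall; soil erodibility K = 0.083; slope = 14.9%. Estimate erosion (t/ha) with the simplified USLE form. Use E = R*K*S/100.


Formula: E = R * K * S / 100  (simplified USLE)
R * K = 740 * 0.083 = 61.42
E = 61.42 * 14.9 / 100 = 9.15 t/ha

9.15


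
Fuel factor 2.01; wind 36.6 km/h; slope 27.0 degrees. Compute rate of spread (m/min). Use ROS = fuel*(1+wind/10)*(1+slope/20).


Formula: ROS = fuel * (1 + wind/10) * (1 + slope/20)
Wind factor = 1 + 36.6/10 = 4.66
Slope factor = 1 + 27.0/20 = 2.35
ROS = 2.01 * 4.66 * 2.35 = 22.01 m/min

22.01


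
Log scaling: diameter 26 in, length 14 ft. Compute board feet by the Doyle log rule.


Doyle: BF = (D - 4)^2 * L / 16
Adjusted diameter = 26 - 4 = 22 in
(D-4)^2 = 22^2 = 484
BF = 484 * 14 / 16 = 424 BF

424


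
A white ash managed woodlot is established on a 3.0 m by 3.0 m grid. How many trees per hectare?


Formula: TPH = 10000 m^2/ha / (spacing_x * spacing_y)
Area per tree = 3.0 m * 3.0 m = 9.0 m^2
TPH = 10000 / 9.0 = 1111 trees/ha

1111


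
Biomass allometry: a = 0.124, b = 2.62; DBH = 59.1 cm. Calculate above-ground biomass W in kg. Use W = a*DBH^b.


Formula: W = a * DBH^b  (allometric power law)
DBH^b = 59.1^2.62 = 43808.5824
W = 0.124 * 43808.5824 = 5432.3 kg

5432.3


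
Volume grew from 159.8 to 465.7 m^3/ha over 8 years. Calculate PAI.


Formula: PAI = (V_T2 - V_T1) / (T2 - T1)
Volume increment = 465.7 - 159.8 = 305.9 m^3/ha
PAI = 305.9 / 8 = 38.24 m^3/ha/year

38.24


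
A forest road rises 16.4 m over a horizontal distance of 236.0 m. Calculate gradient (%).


Formula: Gradient = rise / run * 100
Gradient = 16.4 / 236.0 * 100 = 6.9%

6.9


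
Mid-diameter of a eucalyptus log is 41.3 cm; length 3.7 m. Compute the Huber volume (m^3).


Huber: V = Am * L,  Am = pi*(Dm/200)^2
Am = pi*(41.3/200)^2 = 0.133965 m^2
V = 0.133965*3.7 = 0.4957 m^3

0.4957


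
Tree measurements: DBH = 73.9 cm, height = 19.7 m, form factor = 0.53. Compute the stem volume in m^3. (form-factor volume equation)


Formula: V = pi * (DBH/200)^2 * H * ff
Radius = DBH/200 = 73.9/200 = 0.3695 m
Radius^2 = 0.3695^2 = 0.13653025 m^2
V = pi * 0.13653025 * 19.7 * 0.53
V = 4.478 m^3

4.478


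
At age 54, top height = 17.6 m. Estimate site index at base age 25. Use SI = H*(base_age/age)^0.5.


Formula: SI = H_dom * (base_age / age)^0.5
Age ratio = 25 / 54 = 0.46296
sqrt(age_ratio) = 0.68041
SI = 17.6 * 0.68041 = 12.0 m

12.0


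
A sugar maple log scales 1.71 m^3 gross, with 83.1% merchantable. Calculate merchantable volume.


Formula: MV = V_total * (merchantable_pct / 100)
Merchantable fraction = 83.1% / 100 = 0.831
MV = 1.71 m^3 * 0.831 = 1.421 m^3

1.421


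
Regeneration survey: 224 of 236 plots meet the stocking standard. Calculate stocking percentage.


Formula: Stocking % = stocked plots / total plots * 100
Stocking = 224 / 236 * 100
Stocking = 0.9492 * 100 = 94.9%

94.9


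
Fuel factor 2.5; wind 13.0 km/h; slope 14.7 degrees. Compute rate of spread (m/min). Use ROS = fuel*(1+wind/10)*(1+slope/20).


Formula: ROS = fuel * (1 + wind/10) * (1 + slope/20)
Wind factor = 1 + 13.0/10 = 2.3
Slope factor = 1 + 14.7/20 = 1.735
ROS = 2.5 * 2.3 * 1.735 = 9.98 m/min

9.98


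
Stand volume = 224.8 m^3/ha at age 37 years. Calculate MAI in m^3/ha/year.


Formula: MAI = Total Volume / Stand Age
MAI = 224.8 m^3/ha / 37 years
MAI = 6.08 m^3/ha/year

6.08


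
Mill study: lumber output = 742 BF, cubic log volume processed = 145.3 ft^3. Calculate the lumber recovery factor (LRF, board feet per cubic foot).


Formula: LRF = Lumber Output (BF) / Log Input (ft^3)
LRF = 742 BF / 145.3 ft^3
LRF = 5.11 BF/ft^3

5.11


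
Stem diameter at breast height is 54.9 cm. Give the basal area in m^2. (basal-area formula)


Formula: BA = pi * (DBH/2)^2 / 10000  (cm^2 to m^2)
Radius = DBH/2 = 54.9/2 = 27.45 cm
BA = pi * 27.45^2 / 10000
   = 2367.1979 cm^2 / 10000
   = 0.2367 m^2

0.2367


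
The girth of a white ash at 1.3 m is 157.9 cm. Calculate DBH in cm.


Formula: DBH = C / pi
DBH = 157.9 / pi
pi = 3.14159...
DBH = 50.3 cm

50.3


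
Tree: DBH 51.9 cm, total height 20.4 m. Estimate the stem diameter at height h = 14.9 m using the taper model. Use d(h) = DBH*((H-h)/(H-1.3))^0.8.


Taper: d(h) = DBH * ((H - h) / (H - 1.3))^0.8
Numerator = H - h = 20.4 - 14.9 = 5.5 m
Denominator = H - 1.3 = 20.4 - 1.3 = 19.1 m
Ratio = 5.5 / 19.1 = 0.28796
d = 51.9 * 0.28796^0.8 = 19.2 cm

19.2


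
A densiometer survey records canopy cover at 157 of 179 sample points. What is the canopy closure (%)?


Formula: Canopy closure = covered points / total points * 100
Closure = 157 / 179 * 100
Closure = 0.8771 * 100 = 87.7%

87.7


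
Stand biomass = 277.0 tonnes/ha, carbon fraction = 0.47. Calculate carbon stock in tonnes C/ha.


Formula: Carbon Stock = Biomass * Carbon Fraction
C = 277.0 t/ha * 0.47
C = 130.2 t C/ha

130.2


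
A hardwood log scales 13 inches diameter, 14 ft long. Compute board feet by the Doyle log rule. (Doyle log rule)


Doyle: BF = (D - 4)^2 * L / 16
Adjusted diameter = 13 - 4 = 9 in
(D-4)^2 = 9^2 = 81
BF = 81 * 14 / 16 = 71 BF

71


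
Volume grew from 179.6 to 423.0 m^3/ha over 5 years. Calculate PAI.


Formula: PAI = (V_T2 - V_T1) / (T2 - T1)
Volume increment = 423.0 - 179.6 = 243.4 m^3/ha
PAI = 243.4 / 5 = 48.68 m^3/ha/year

48.68


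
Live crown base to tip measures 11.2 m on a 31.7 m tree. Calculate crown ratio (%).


Formula: Crown Ratio = (Crown Length / Total Height) * 100
CR = (11.2 m / 31.7 m) * 100
CR = 0.3533 * 100 = 35.3%

35.3


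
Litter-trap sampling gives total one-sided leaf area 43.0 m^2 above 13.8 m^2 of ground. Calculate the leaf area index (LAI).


Formula: LAI = total leaf area / ground area  (dimensionless)
LAI = 43.0 m^2 / 13.8 m^2
LAI = 3.12

3.12


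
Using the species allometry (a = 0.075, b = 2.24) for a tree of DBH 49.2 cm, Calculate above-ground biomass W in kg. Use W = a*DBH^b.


Formula: W = a * DBH^b  (allometric power law)
DBH^b = 49.2^2.24 = 6165.976
W = 0.075 * 6165.976 = 462.4 kg

462.4


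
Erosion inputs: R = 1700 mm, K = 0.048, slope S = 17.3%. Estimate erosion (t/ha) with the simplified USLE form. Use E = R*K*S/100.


Formula: E = R * K * S / 100  (simplified USLE)
R * K = 1700 * 0.048 = 81.6
E = 81.6 * 17.3 / 100 = 14.12 t/ha

14.12


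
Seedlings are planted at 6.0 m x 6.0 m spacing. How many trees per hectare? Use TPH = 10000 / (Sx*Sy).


Formula: TPH = 10000 m^2/ha / (spacing_x * spacing_y)
Area per tree = 6.0 m * 6.0 m = 36.0 m^2
TPH = 10000 / 36.0 = 278 trees/ha

278


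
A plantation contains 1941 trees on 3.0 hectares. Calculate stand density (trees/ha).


Formula: Stand Density = N_trees / Area_ha
Density = 1941 trees / 3.0 ha
Density = 647 trees/ha

647


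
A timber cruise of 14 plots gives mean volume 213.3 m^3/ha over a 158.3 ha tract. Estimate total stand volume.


Formula: Total Volume = Mean Volume per ha * Total Area
Total Volume = 213.3 m^3/ha * 158.3 ha
Total Volume = 33765 m^3

33765


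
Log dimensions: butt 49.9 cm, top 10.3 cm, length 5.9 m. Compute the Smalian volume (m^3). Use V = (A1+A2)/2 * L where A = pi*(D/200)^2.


Smalian: V = (A1 + A2)/2 * L,  A = pi*(D/200)^2
A1 = pi*(49.9/200)^2 = 0.195565 m^2
A2 = pi*(10.3/200)^2 = 0.008332 m^2
V = (0.195565+0.008332)/2*5.9 = 0.6015 m^3

0.6015


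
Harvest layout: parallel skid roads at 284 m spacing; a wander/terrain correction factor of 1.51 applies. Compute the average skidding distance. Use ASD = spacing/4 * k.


Formula: ASD = (spacing / 4) * correction
Uncorrected distance = spacing / 4 = 284 / 4 = 71 m
ASD = 71 * 1.51 = 107 m

107


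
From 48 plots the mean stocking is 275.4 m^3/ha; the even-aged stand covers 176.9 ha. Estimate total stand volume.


Formula: Total Volume = Mean Volume per ha * Total Area
Total Volume = 275.4 m^3/ha * 176.9 ha
Total Volume = 48718 m^3

48718


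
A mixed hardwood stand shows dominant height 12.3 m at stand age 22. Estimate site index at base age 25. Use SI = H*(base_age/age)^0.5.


Formula: SI = H_dom * (base_age / age)^0.5
Age ratio = 25 / 22 = 1.13636
sqrt(age_ratio) = 1.066
SI = 12.3 * 1.066 = 13.1 m

13.1


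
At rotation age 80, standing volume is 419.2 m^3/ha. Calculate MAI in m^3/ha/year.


Formula: MAI = Total Volume / Stand Age
MAI = 419.2 m^3/ha / 80 years
MAI = 5.24 m^3/ha/year

5.24


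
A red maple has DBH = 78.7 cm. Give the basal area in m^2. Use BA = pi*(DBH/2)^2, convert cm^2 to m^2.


Formula: BA = pi * (DBH/2)^2 / 10000  (cm^2 to m^2)
Radius = DBH/2 = 78.7/2 = 39.35 cm
BA = pi * 39.35^2 / 10000
   = 4864.5128 cm^2 / 10000
   = 0.4865 m^2

0.4865


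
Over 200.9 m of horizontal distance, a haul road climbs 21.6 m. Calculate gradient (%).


Formula: Gradient = rise / run * 100
Gradient = 21.6 / 200.9 * 100 = 10.8%

10.8


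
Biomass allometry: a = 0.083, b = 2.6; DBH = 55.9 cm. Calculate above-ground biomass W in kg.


Formula: W = a * DBH^b  (allometric power law)
DBH^b = 55.9^2.6 = 34935.8006
W = 0.083 * 34935.8006 = 2899.7 kg

2899.7


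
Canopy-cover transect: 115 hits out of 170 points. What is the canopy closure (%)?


Formula: Canopy closure = covered points / total points * 100
Closure = 115 / 170 * 100
Closure = 0.6765 * 100 = 67.6%

67.6


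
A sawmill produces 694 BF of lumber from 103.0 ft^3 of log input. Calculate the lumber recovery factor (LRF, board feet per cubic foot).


Formula: LRF = Lumber Output (BF) / Log Input (ft^3)
LRF = 694 BF / 103.0 ft^3
LRF = 6.74 BF/ft^3

6.74


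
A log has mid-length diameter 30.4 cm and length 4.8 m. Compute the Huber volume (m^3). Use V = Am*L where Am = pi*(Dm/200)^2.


Huber: V = Am * L,  Am = pi*(Dm/200)^2
Am = pi*(30.4/200)^2 = 0.072583 m^2
V = 0.072583*4.8 = 0.3484 m^3

0.3484


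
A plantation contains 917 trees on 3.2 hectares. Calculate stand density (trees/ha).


Formula: Stand Density = N_trees / Area_ha
Density = 917 trees / 3.2 ha
Density = 287 trees/ha

287


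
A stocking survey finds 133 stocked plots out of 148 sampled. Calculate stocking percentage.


Formula: Stocking % = stocked plots / total plots * 100
Stocking = 133 / 148 * 100
Stocking = 0.8986 * 100 = 89.9%

89.9


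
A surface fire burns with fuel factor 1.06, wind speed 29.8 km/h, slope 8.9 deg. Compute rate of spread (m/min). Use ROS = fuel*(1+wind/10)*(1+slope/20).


Formula: ROS = fuel * (1 + wind/10) * (1 + slope/20)
Wind factor = 1 + 29.8/10 = 3.98
Slope factor = 1 + 8.9/20 = 1.445
ROS = 1.06 * 3.98 * 1.445 = 6.1 m/min

6.1


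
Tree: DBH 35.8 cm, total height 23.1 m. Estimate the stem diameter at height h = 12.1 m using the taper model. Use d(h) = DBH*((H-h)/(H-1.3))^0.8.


Taper: d(h) = DBH * ((H - h) / (H - 1.3))^0.8
Numerator = H - h = 23.1 - 12.1 = 11.0 m
Denominator = H - 1.3 = 23.1 - 1.3 = 21.8 m
Ratio = 11.0 / 21.8 = 0.50459
d = 35.8 * 0.50459^0.8 = 20.7 cm

20.7


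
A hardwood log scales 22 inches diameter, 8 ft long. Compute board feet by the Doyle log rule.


Doyle: BF = (D - 4)^2 * L / 16
Adjusted diameter = 22 - 4 = 18 in
(D-4)^2 = 18^2 = 324
BF = 324 * 8 / 16 = 162 BF

162


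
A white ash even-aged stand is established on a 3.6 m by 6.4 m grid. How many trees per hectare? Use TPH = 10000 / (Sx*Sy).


Formula: TPH = 10000 m^2/ha / (spacing_x * spacing_y)
Area per tree = 3.6 m * 6.4 m = 23.04 m^2
TPH = 10000 / 23.04 = 434 trees/ha

434


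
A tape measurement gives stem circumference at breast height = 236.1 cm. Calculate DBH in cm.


Formula: DBH = C / pi
DBH = 236.1 / pi
pi = 3.14159...
DBH = 75.2 cm

75.2


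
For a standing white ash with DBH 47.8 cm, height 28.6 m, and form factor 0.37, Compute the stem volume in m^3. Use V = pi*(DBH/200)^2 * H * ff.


Formula: V = pi * (DBH/200)^2 * H * ff
Radius = DBH/200 = 47.8/200 = 0.239 m
Radius^2 = 0.239^2 = 0.057121 m^2
V = pi * 0.057121 * 28.6 * 0.37
V = 1.899 m^3

1.899


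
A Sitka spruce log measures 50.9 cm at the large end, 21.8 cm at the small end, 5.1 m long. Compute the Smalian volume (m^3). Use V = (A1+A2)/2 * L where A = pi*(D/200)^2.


Smalian: V = (A1 + A2)/2 * L,  A = pi*(D/200)^2
A1 = pi*(50.9/200)^2 = 0.203482 m^2
A2 = pi*(21.8/200)^2 = 0.037325 m^2
V = (0.203482+0.037325)/2*5.1 = 0.6141 m^3

0.6141


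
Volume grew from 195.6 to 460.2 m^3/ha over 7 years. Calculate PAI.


Formula: PAI = (V_T2 - V_T1) / (T2 - T1)
Volume increment = 460.2 - 195.6 = 264.6 m^3/ha
PAI = 264.6 / 7 = 37.8 m^3/ha/year

37.8


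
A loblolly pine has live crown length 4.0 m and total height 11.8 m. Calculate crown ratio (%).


Formula: Crown Ratio = (Crown Length / Total Height) * 100
CR = (4.0 m / 11.8 m) * 100
CR = 0.339 * 100 = 33.9%

33.9


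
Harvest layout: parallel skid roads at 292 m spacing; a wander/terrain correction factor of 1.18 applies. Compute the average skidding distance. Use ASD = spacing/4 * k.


Formula: ASD = (spacing / 4) * correction
Uncorrected distance = spacing / 4 = 292 / 4 = 73 m
ASD = 73 * 1.18 = 86 m

86


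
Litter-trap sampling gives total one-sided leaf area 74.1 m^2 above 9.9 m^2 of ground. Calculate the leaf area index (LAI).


Formula: LAI = total leaf area / ground area  (dimensionless)
LAI = 74.1 m^2 / 9.9 m^2
LAI = 7.48

7.48


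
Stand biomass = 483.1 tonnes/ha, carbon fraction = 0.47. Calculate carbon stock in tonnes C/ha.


Formula: Carbon Stock = Biomass * Carbon Fraction
C = 483.1 t/ha * 0.47
C = 227.1 t C/ha

227.1


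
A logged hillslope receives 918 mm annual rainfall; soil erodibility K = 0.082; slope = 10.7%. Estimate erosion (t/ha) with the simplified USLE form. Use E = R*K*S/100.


Formula: E = R * K * S / 100  (simplified USLE)
R * K = 918 * 0.082 = 75.276
E = 75.276 * 10.7 / 100 = 8.05 t/ha

8.05


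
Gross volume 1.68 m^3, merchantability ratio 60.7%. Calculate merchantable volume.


Formula: MV = V_total * (merchantable_pct / 100)
Merchantable fraction = 60.7% / 100 = 0.607
MV = 1.68 m^3 * 0.607 = 1.02 m^3

1.02


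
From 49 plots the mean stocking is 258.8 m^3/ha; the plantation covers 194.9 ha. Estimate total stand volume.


Formula: Total Volume = Mean Volume per ha * Total Area
Total Volume = 258.8 m^3/ha * 194.9 ha
Total Volume = 50440 m^3

50440


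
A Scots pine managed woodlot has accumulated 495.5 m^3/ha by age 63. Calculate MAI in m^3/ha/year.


Formula: MAI = Total Volume / Stand Age
MAI = 495.5 m^3/ha / 63 years
MAI = 7.87 m^3/ha/year

7.87


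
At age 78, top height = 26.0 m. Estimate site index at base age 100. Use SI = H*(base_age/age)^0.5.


Formula: SI = H_dom * (base_age / age)^0.5
Age ratio = 100 / 78 = 1.28205
sqrt(age_ratio) = 1.13228
SI = 26.0 * 1.13228 = 29.4 m

29.4


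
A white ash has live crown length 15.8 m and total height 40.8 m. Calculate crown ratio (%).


Formula: Crown Ratio = (Crown Length / Total Height) * 100
CR = (15.8 m / 40.8 m) * 100
CR = 0.3873 * 100 = 38.7%

38.7


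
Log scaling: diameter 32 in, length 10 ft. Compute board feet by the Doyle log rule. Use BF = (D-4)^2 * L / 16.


Doyle: BF = (D - 4)^2 * L / 16
Adjusted diameter = 32 - 4 = 28 in
(D-4)^2 = 28^2 = 784
BF = 784 * 10 / 16 = 490 BF

490


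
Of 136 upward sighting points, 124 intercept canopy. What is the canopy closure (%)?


Formula: Canopy closure = covered points / total points * 100
Closure = 124 / 136 * 100
Closure = 0.9118 * 100 = 91.2%

91.2


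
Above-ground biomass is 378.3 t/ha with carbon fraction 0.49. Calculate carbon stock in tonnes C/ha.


Formula: Carbon Stock = Biomass * Carbon Fraction
C = 378.3 t/ha * 0.49
C = 185.4 t C/ha

185.4


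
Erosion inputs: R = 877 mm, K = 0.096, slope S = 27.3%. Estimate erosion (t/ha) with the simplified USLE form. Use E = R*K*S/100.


Formula: E = R * K * S / 100  (simplified USLE)
R * K = 877 * 0.096 = 84.192
E = 84.192 * 27.3 / 100 = 22.98 t/ha

22.98


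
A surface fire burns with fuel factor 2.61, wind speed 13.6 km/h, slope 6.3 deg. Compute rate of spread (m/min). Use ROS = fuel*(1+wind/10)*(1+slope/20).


Formula: ROS = fuel * (1 + wind/10) * (1 + slope/20)
Wind factor = 1 + 13.6/10 = 2.36
Slope factor = 1 + 6.3/20 = 1.315
ROS = 2.61 * 2.36 * 1.315 = 8.1 m/min

8.1


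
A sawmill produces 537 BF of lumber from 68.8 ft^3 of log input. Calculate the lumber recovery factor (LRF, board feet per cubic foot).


Formula: LRF = Lumber Output (BF) / Log Input (ft^3)
LRF = 537 BF / 68.8 ft^3
LRF = 7.81 BF/ft^3

7.81


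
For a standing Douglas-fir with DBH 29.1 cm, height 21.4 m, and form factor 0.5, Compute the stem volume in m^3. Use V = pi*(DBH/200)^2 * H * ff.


Formula: V = pi * (DBH/200)^2 * H * ff
Radius = DBH/200 = 29.1/200 = 0.1455 m
Radius^2 = 0.1455^2 = 0.02117025 m^2
V = pi * 0.02117025 * 21.4 * 0.5
V = 0.712 m^3

0.712


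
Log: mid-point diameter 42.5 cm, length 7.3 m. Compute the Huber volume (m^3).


Huber: V = Am * L,  Am = pi*(Dm/200)^2
Am = pi*(42.5/200)^2 = 0.141863 m^2
V = 0.141863*7.3 = 1.0356 m^3

1.0356


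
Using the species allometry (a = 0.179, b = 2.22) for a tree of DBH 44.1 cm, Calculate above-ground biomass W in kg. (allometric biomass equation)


Formula: W = a * DBH^b  (allometric power law)
DBH^b = 44.1^2.22 = 4473.5641
W = 0.179 * 4473.5641 = 800.8 kg

800.8
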